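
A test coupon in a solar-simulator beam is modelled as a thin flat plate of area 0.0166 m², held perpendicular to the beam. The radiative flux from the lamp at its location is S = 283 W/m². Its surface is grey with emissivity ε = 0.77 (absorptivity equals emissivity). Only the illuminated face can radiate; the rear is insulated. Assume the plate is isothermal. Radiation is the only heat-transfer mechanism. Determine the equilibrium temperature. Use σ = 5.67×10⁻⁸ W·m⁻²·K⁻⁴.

At equilibrium, absorbed power = emitted power.
Absorbing cross-section = A = 0.01660 m²; emitting surface = A = 0.01660 m² (ratio 1).
εS·A_cross = εσ·A_surf·T⁴  ⇒  T⁴ = S/(1σ)   (ε cancels).
T⁴ = 283/(1·5.67×10⁻⁸) = 4.991×10⁹ K⁴.
T = (4.991×10⁹)^(1/4).

T ≈ 266 K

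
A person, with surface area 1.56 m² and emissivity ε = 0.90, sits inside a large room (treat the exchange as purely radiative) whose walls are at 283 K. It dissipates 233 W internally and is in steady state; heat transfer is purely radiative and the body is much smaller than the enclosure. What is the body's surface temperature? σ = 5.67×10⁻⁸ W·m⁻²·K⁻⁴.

For a small grey body in a large enclosure, net radiated power = εσA(T⁴ − T_w⁴).
Steady state: P = εσA(T⁴ − T_w⁴) with A = 1.56 m².
T⁴ = P/(εσA) + T_w⁴ = 233/(0.90·5.67×10⁻⁸·1.560) + (283)⁴
    = 2.927×10⁹ + 6.414×10⁹ = 9.341×10⁹ K⁴.

T ≈ 311 K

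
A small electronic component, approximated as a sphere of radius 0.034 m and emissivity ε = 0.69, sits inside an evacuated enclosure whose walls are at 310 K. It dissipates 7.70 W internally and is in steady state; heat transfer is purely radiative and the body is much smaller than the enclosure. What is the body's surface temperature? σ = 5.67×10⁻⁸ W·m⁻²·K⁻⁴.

For a small grey body in a large enclosure, net radiated power = εσA(T⁴ − T_w⁴).
Steady state: P = εσA(T⁴ − T_w⁴) with A = 4πr² = 0.01453 m².
T⁴ = P/(εσA) + T_w⁴ = 7.70/(0.69·5.67×10⁻⁸·0.01453) + (310)⁴
    = 1.355×10¹⁰ + 9.235×10⁹ = 2.278×10¹⁰ K⁴.

T ≈ 389 K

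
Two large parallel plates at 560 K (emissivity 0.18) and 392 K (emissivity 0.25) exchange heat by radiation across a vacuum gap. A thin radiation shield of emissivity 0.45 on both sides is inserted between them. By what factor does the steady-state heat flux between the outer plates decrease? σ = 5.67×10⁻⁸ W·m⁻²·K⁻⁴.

factor ≈ 1.40

Without shield: q₀ = σΔ(T⁴)/(1/ε₁+1/ε₂−1) with denominator 8.556.
With shield the two gaps are in series; the resistances add: (1/ε₁+1/ε_s−1)+(1/ε_s+1/ε₂−1) = 6.778+5.222 = 12.00.
Heat-flux ratio q₀/q = 12.00/8.556.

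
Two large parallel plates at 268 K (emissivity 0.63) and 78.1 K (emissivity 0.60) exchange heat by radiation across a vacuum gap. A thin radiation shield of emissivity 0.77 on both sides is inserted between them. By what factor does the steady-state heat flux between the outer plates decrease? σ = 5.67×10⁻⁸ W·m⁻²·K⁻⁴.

factor ≈ 1.71

Without shield: q₀ = σΔ(T⁴)/(1/ε₁+1/ε₂−1) with denominator 2.254.
With shield the two gaps are in series; the resistances add: (1/ε₁+1/ε_s−1)+(1/ε_s+1/ε₂−1) = 1.886+1.965 = 3.851.
Heat-flux ratio q₀/q = 3.851/2.254.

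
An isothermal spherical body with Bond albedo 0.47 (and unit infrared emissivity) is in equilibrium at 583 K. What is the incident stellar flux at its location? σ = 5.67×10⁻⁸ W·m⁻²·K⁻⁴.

S ≈ 49400 W/m²

(1−a)S·πr² = σ·4πr²·T⁴ ⇒ S = 4σT⁴/(1−a).
S = 4·5.67×10⁻⁸·1.155×10¹¹/0.530.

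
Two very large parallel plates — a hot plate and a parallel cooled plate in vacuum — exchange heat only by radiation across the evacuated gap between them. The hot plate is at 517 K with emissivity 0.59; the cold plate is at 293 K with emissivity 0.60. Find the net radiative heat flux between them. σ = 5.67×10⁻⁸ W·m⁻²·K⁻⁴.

For two infinite grey parallel plates, q = σ(T₁⁴ − T₂⁴)/(1/ε₁ + 1/ε₂ − 1).
T₁⁴ − T₂⁴ = 7.144×10¹⁰ − 7.370×10⁹ = 6.407×10¹⁰ K⁴.
1/ε₁ + 1/ε₂ − 1 = 1.695 + 1.667 − 1 = 2.362.
q = 5.67×10⁻⁸ × 6.407×10¹⁰ / 2.362.

q ≈ 1540 W/m²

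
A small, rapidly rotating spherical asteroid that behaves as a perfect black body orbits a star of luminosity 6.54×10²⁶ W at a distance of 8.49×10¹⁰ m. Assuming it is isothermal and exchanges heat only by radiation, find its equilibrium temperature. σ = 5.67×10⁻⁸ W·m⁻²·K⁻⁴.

First find the stellar flux at distance d: S = L/(4πd²) = 6.54×10²⁶/(4π·(8.49×10¹⁰)²) = 7220 W/m².
For an isothermal sphere, absorbed (1−a)S·πr² = emitted σ·4πr²·T⁴, so T⁴ = (1−a)S/(4σ).
T⁴ = 1.00·7220/(4·5.67×10⁻⁸) = 3.184×10¹⁰ K⁴.

T ≈ 422 K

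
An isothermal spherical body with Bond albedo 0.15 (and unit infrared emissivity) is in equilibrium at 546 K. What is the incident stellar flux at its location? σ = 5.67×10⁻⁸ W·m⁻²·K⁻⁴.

(1−a)S·πr² = σ·4πr²·T⁴ ⇒ S = 4σT⁴/(1−a).
S = 4·5.67×10⁻⁸·8.887×10¹⁰/0.850.

S ≈ 23700 W/m²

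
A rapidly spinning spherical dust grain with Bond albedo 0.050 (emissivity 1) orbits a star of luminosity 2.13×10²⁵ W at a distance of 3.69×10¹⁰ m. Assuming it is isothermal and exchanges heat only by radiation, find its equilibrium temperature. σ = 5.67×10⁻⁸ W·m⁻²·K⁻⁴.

First find the stellar flux at distance d: S = L/(4πd²) = 2.13×10²⁵/(4π·(3.69×10¹⁰)²) = 1245 W/m².
For an isothermal sphere, absorbed (1−a)S·πr² = emitted σ·4πr²·T⁴, so T⁴ = (1−a)S/(4σ).
T⁴ = 0.950·1245/(4·5.67×10⁻⁸) = 5.214×10⁹ K⁴.

T ≈ 269 K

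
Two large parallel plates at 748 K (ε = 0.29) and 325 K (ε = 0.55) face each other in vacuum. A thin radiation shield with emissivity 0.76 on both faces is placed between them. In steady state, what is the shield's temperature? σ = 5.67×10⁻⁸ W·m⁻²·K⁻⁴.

In steady state the net flux on the hot side equals that on the cold side.
σ(T₁⁴−T_s⁴)/D₁ = σ(T_s⁴−T₂⁴)/D₂, with D₁ = 1/ε₁+1/ε_s−1 = 3.764, D₂ = 1/ε_s+1/ε₂−1 = 2.134.
Solve for T_s⁴: T_s⁴ = (D₂·T₁⁴ + D₁·T₂⁴)/(D₁+D₂) = 1.204×10¹¹ K⁴.

T_s ≈ 589 K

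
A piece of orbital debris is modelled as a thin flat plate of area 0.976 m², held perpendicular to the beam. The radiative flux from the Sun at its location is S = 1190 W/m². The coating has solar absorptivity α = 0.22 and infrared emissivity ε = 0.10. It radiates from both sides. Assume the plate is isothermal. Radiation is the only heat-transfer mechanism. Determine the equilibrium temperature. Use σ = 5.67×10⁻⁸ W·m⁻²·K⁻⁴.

T ≈ 390 K

At equilibrium, absorbed power = emitted power.
Absorbing cross-section = A = 0.9760 m²; emitting surface = 2A = 1.952 m² (ratio 2).
αS·A_cross = εσ·A_surf·T⁴  ⇒  T⁴ = αS/(ε·2σ).
T⁴ = 0.220·1190/(0.10·2·5.67×10⁻⁸) = 2.309×10¹⁰ K⁴.
T = (2.309×10¹⁰)^(1/4).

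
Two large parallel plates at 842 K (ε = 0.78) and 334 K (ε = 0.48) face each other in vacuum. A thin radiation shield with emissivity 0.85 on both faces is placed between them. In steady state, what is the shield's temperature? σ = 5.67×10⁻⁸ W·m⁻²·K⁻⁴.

In steady state the net flux on the hot side equals that on the cold side.
σ(T₁⁴−T_s⁴)/D₁ = σ(T_s⁴−T₂⁴)/D₂, with D₁ = 1/ε₁+1/ε_s−1 = 1.459, D₂ = 1/ε_s+1/ε₂−1 = 2.260.
Solve for T_s⁴: T_s⁴ = (D₂·T₁⁴ + D₁·T₂⁴)/(D₁+D₂) = 3.104×10¹¹ K⁴.

T_s ≈ 746 K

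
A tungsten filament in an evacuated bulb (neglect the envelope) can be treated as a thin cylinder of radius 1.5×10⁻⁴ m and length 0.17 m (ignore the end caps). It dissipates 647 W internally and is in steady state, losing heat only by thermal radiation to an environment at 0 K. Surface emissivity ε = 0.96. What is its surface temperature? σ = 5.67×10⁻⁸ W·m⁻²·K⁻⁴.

T ≈ 2930 K

Steady state: internal power = radiated power, P = εσA T⁴.
Radiating area A = 2πrL = 1.602×10⁻⁴ m².
T⁴ = P/(εσA) = 647/(0.96·5.67×10⁻⁸·1.602×10⁻⁴) = 7.419×10¹³ K⁴.
T = (7.419×10¹³)^(1/4).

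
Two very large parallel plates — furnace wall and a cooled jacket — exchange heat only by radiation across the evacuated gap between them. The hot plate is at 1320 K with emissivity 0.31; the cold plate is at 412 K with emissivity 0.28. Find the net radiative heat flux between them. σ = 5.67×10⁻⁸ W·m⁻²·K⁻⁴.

For two infinite grey parallel plates, q = σ(T₁⁴ − T₂⁴)/(1/ε₁ + 1/ε₂ − 1).
T₁⁴ − T₂⁴ = 3.036×10¹² − 2.881×10¹⁰ = 3.007×10¹² K⁴.
1/ε₁ + 1/ε₂ − 1 = 3.226 + 3.571 − 1 = 5.797.
q = 5.67×10⁻⁸ × 3.007×10¹² / 5.797.

q ≈ 29400 W/m²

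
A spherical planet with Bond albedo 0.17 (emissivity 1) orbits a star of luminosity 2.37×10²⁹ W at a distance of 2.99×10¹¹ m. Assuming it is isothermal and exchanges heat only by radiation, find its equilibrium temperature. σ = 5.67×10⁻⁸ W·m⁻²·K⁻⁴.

First find the stellar flux at distance d: S = L/(4πd²) = 2.37×10²⁹/(4π·(2.99×10¹¹)²) = 2.110×10⁵ W/m².
For an isothermal sphere, absorbed (1−a)S·πr² = emitted σ·4πr²·T⁴, so T⁴ = (1−a)S/(4σ).
T⁴ = 0.830·2.110×10⁵/(4·5.67×10⁻⁸) = 7.720×10¹¹ K⁴.

T ≈ 937 K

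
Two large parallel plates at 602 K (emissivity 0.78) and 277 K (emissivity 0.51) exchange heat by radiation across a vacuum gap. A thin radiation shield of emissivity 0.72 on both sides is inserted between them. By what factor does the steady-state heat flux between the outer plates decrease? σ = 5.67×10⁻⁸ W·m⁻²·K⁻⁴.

Without shield: q₀ = σΔ(T⁴)/(1/ε₁+1/ε₂−1) with denominator 2.243.
With shield the two gaps are in series; the resistances add: (1/ε₁+1/ε_s−1)+(1/ε_s+1/ε₂−1) = 1.671+2.350 = 4.021.
Heat-flux ratio q₀/q = 4.021/2.243.

factor ≈ 1.79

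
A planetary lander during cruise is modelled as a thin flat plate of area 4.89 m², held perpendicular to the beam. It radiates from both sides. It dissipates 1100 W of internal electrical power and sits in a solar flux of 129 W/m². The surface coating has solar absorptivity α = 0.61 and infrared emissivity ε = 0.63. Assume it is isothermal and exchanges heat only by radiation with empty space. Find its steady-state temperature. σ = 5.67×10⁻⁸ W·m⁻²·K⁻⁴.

At steady state, absorbed solar power + internal power = radiated power.
Absorbed: α·S·A_cross = 0.61·129·4.890 = 384.8 W (cross-section A).
Total input = 384.8 + 1100 = 1485 W.
Radiated: εσ·A_surf·T⁴ with A_surf = 2A = 9.780 m².
T⁴ = 1485/(0.63·5.67×10⁻⁸·9.780) = 4.250×10⁹ K⁴.

T ≈ 255 K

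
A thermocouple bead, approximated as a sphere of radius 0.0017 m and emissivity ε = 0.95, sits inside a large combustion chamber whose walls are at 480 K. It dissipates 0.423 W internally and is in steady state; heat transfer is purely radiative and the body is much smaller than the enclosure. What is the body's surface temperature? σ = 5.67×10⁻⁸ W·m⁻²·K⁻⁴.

For a small grey body in a large enclosure, net radiated power = εσA(T⁴ − T_w⁴).
Steady state: P = εσA(T⁴ − T_w⁴) with A = 4πr² = 3.632×10⁻⁵ m².
T⁴ = P/(εσA) + T_w⁴ = 0.423/(0.95·5.67×10⁻⁸·3.632×10⁻⁵) + (480)⁴
    = 2.162×10¹¹ + 5.308×10¹⁰ = 2.693×10¹¹ K⁴.

T ≈ 720 K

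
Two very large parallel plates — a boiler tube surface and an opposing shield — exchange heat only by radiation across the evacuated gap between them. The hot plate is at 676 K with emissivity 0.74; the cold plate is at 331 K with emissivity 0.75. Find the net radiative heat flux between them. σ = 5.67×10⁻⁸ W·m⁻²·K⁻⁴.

q ≈ 6620 W/m²

For two infinite grey parallel plates, q = σ(T₁⁴ − T₂⁴)/(1/ε₁ + 1/ε₂ − 1).
T₁⁴ − T₂⁴ = 2.088×10¹¹ − 1.200×10¹⁰ = 1.968×10¹¹ K⁴.
1/ε₁ + 1/ε₂ − 1 = 1.351 + 1.333 − 1 = 1.685.
q = 5.67×10⁻⁸ × 1.968×10¹¹ / 1.685.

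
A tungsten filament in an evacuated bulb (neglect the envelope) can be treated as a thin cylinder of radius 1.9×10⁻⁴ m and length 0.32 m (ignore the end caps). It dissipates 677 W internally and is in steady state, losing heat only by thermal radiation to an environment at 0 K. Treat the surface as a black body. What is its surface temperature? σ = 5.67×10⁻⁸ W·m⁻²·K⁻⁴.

Steady state: internal power = radiated power, P = εσA T⁴.
Radiating area A = 2πrL = 3.820×10⁻⁴ m².
T⁴ = P/(εσA) = 677/(1.0·5.67×10⁻⁸·3.820×10⁻⁴) = 3.126×10¹³ K⁴.
T = (3.126×10¹³)^(1/4).

T ≈ 2360 K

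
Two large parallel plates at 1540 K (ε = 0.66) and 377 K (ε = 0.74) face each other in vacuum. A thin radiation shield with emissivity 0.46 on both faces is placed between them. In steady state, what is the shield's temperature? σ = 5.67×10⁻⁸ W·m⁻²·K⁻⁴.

In steady state the net flux on the hot side equals that on the cold side.
σ(T₁⁴−T_s⁴)/D₁ = σ(T_s⁴−T₂⁴)/D₂, with D₁ = 1/ε₁+1/ε_s−1 = 2.689, D₂ = 1/ε_s+1/ε₂−1 = 2.525.
Solve for T_s⁴: T_s⁴ = (D₂·T₁⁴ + D₁·T₂⁴)/(D₁+D₂) = 2.734×10¹² K⁴.

T_s ≈ 1290 K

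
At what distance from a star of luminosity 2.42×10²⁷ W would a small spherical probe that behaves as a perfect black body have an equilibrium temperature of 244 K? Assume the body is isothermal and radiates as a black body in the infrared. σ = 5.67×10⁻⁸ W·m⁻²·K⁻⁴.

For an isothermal black-emitting sphere, (1−a)S·πr² = σ·4πr²·T⁴ ⇒ S = 4σT⁴/(1−a).
S = 4·5.67×10⁻⁸·(244)⁴/1.00 = 803.9 W/m².
Flux falls as S = L/(4πd²), so d = √(L/(4πS)) = √(2.42×10²⁷/(4π·803.9)).

d ≈ 4.89×10¹¹ m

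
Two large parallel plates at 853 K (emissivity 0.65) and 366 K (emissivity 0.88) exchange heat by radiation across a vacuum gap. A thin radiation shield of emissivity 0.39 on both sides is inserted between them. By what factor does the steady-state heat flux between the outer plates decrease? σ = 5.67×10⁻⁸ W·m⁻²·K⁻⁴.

Without shield: q₀ = σΔ(T⁴)/(1/ε₁+1/ε₂−1) with denominator 1.675.
With shield the two gaps are in series; the resistances add: (1/ε₁+1/ε_s−1)+(1/ε_s+1/ε₂−1) = 3.103+2.700 = 5.803.
Heat-flux ratio q₀/q = 5.803/1.675.

factor ≈ 3.46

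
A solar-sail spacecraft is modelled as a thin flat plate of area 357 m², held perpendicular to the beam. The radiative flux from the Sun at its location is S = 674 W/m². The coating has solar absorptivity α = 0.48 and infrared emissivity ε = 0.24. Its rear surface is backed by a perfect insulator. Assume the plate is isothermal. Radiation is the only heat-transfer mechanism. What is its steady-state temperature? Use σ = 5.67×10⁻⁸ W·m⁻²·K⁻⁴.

T ≈ 393 K

At equilibrium, absorbed power = emitted power.
Absorbing cross-section = A = 357.0 m²; emitting surface = A = 357.0 m² (ratio 1).
αS·A_cross = εσ·A_surf·T⁴  ⇒  T⁴ = αS/(ε·1σ).
T⁴ = 0.480·674/(0.24·1·5.67×10⁻⁸) = 2.377×10¹⁰ K⁴.
T = (2.377×10¹⁰)^(1/4).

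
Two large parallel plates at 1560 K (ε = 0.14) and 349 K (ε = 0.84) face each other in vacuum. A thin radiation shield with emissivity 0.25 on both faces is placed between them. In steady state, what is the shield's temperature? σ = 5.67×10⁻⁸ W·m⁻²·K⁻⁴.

In steady state the net flux on the hot side equals that on the cold side.
σ(T₁⁴−T_s⁴)/D₁ = σ(T_s⁴−T₂⁴)/D₂, with D₁ = 1/ε₁+1/ε_s−1 = 10.14, D₂ = 1/ε_s+1/ε₂−1 = 4.190.
Solve for T_s⁴: T_s⁴ = (D₂·T₁⁴ + D₁·T₂⁴)/(D₁+D₂) = 1.742×10¹² K⁴.

T_s ≈ 1150 K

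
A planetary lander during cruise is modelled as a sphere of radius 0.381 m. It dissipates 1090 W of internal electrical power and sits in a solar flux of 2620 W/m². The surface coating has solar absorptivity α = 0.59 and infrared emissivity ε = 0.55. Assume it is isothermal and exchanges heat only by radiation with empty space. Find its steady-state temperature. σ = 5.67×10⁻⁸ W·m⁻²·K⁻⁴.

At steady state, absorbed solar power + internal power = radiated power.
Absorbed: α·S·A_cross = 0.59·2620·0.4560 = 704.9 W (cross-section πr²).
Total input = 704.9 + 1090 = 1795 W.
Radiated: εσ·A_surf·T⁴ with A_surf = 4πr² = 1.824 m².
T⁴ = 1795/(0.55·5.67×10⁻⁸·1.824) = 3.155×10¹⁰ K⁴.

T ≈ 421 K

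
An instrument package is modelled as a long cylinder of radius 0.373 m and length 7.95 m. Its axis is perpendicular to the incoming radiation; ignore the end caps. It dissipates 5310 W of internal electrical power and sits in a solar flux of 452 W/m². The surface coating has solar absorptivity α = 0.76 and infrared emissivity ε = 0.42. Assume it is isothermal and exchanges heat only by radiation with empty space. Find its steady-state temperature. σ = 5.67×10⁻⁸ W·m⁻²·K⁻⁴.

T ≈ 359 K

At steady state, absorbed solar power + internal power = radiated power.
Absorbed: α·S·A_cross = 0.76·452·5.931 = 2037 W (cross-section 2rL).
Total input = 2037 + 5310 = 7347 W.
Radiated: εσ·A_surf·T⁴ with A_surf = 2πrL = 18.63 m².
T⁴ = 7347/(0.42·5.67×10⁻⁸·18.63) = 1.656×10¹⁰ K⁴.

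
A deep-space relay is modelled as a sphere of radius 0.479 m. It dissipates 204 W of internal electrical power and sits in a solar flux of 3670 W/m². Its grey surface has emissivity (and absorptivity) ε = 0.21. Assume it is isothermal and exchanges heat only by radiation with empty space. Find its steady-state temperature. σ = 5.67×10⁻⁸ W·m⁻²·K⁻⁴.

T ≈ 386 K

At steady state, absorbed solar power + internal power = radiated power.
Absorbed: α·S·A_cross = 0.21·3670·0.7208 = 555.5 W (cross-section πr²).
Total input = 555.5 + 204 = 759.5 W.
Radiated: εσ·A_surf·T⁴ with A_surf = 4πr² = 2.883 m².
T⁴ = 759.5/(0.21·5.67×10⁻⁸·2.883) = 2.212×10¹⁰ K⁴.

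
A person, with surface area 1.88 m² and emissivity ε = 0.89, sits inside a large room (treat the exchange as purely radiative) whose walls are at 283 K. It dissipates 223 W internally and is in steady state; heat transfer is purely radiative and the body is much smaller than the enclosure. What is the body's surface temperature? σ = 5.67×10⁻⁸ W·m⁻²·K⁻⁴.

For a small grey body in a large enclosure, net radiated power = εσA(T⁴ − T_w⁴).
Steady state: P = εσA(T⁴ − T_w⁴) with A = 1.88 m².
T⁴ = P/(εσA) + T_w⁴ = 223/(0.89·5.67×10⁻⁸·1.880) + (283)⁴
    = 2.351×10⁹ + 6.414×10⁹ = 8.765×10⁹ K⁴.

T ≈ 306 K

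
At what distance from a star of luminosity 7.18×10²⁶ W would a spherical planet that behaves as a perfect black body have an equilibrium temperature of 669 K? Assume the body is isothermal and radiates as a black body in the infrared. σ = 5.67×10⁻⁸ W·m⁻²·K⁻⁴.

d ≈ 3.55×10¹⁰ m

For an isothermal black-emitting sphere, (1−a)S·πr² = σ·4πr²·T⁴ ⇒ S = 4σT⁴/(1−a).
S = 4·5.67×10⁻⁸·(669)⁴/1.00 = 45430 W/m².
Flux falls as S = L/(4πd²), so d = √(L/(4πS)) = √(7.18×10²⁶/(4π·45430)).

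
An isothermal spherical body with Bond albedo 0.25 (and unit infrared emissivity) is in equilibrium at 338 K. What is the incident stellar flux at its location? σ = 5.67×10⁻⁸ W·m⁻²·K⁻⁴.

S ≈ 3950 W/m²

(1−a)S·πr² = σ·4πr²·T⁴ ⇒ S = 4σT⁴/(1−a).
S = 4·5.67×10⁻⁸·1.305×10¹⁰/0.750.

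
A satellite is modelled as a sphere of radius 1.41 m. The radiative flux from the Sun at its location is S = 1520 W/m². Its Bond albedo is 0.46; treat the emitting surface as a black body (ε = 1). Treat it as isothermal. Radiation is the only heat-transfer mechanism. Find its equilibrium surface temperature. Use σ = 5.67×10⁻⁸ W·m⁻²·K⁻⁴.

T ≈ 245 K

At equilibrium, absorbed power = emitted power.
Absorbing cross-section = πr² = 6.246 m²; emitting surface = 4πr² = 24.98 m² (ratio 4).
(1−a)S·A_cross = εσ·A_surf·T⁴  ⇒  T⁴ = (1−a)S/(4σ).
T⁴ = 0.540·1520/(4·5.67×10⁻⁸) = 3.619×10⁹ K⁴.
T = (3.619×10⁹)^(1/4).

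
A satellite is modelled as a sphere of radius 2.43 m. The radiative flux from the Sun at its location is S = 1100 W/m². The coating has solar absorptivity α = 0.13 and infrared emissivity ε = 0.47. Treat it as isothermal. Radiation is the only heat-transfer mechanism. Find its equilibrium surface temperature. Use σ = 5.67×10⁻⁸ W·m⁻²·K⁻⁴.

T ≈ 191 K

At equilibrium, absorbed power = emitted power.
Absorbing cross-section = πr² = 18.55 m²; emitting surface = 4πr² = 74.20 m² (ratio 4).
αS·A_cross = εσ·A_surf·T⁴  ⇒  T⁴ = αS/(ε·4σ).
T⁴ = 0.130·1100/(0.47·4·5.67×10⁻⁸) = 1.342×10⁹ K⁴.
T = (1.342×10⁹)^(1/4).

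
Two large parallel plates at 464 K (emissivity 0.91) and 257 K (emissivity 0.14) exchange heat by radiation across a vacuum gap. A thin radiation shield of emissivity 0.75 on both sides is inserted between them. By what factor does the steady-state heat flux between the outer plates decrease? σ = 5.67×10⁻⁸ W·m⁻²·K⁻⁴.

factor ≈ 1.23

Without shield: q₀ = σΔ(T⁴)/(1/ε₁+1/ε₂−1) with denominator 7.242.
With shield the two gaps are in series; the resistances add: (1/ε₁+1/ε_s−1)+(1/ε_s+1/ε₂−1) = 1.432+7.476 = 8.908.
Heat-flux ratio q₀/q = 8.908/7.242.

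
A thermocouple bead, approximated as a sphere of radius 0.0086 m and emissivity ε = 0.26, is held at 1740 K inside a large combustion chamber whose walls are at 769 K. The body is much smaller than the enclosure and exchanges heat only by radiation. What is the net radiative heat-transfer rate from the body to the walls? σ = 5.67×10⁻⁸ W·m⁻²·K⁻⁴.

For a small grey body in a large enclosure: P_net = εσA(T_body⁴ − T_wall⁴).
A = 4πr² = 9.294×10⁻⁴ m²; T_body⁴ − T_wall⁴ = 9.166×10¹² − 3.497×10¹¹ = 8.817×10¹² K⁴.
|P_net| = 0.26·5.67×10⁻⁸·9.294×10⁻⁴·8.817×10¹².

P_net ≈ 121 W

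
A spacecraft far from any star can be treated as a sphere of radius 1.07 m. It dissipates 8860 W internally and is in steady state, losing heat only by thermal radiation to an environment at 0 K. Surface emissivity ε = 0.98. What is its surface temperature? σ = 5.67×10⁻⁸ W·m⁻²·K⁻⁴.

T ≈ 324 K

Steady state: internal power = radiated power, P = εσA T⁴.
Radiating area A = 4πr² = 14.39 m².
T⁴ = P/(εσA) = 8860/(0.98·5.67×10⁻⁸·14.39) = 1.108×10¹⁰ K⁴.
T = (1.108×10¹⁰)^(1/4).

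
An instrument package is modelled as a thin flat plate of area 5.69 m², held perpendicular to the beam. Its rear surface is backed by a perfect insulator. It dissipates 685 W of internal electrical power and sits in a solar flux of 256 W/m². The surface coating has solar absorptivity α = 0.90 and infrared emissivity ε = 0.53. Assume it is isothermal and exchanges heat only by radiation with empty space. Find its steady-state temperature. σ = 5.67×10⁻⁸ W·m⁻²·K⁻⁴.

At steady state, absorbed solar power + internal power = radiated power.
Absorbed: α·S·A_cross = 0.90·256·5.690 = 1311 W (cross-section A).
Total input = 1311 + 685 = 1996 W.
Radiated: εσ·A_surf·T⁴ with A_surf = A = 5.690 m².
T⁴ = 1996/(0.53·5.67×10⁻⁸·5.690) = 1.167×10¹⁰ K⁴.

T ≈ 329 K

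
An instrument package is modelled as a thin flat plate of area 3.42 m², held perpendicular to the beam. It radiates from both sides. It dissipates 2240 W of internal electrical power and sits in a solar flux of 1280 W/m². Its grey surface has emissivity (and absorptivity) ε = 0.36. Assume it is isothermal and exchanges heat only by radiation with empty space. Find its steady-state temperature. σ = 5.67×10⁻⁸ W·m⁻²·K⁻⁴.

T ≈ 407 K

At steady state, absorbed solar power + internal power = radiated power.
Absorbed: α·S·A_cross = 0.36·1280·3.420 = 1576 W (cross-section A).
Total input = 1576 + 2240 = 3816 W.
Radiated: εσ·A_surf·T⁴ with A_surf = 2A = 6.840 m².
T⁴ = 3816/(0.36·5.67×10⁻⁸·6.840) = 2.733×10¹⁰ K⁴.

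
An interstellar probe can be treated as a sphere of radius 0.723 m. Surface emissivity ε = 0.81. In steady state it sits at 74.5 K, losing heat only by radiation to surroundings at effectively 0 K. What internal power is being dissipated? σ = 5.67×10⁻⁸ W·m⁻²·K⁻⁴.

Steady state: P = εσA T⁴.
A = 4πr² = 6.569 m²; T⁴ = (74.5)⁴ = 3.081×10⁷ K⁴.
P = 0.81 × 5.67×10⁻⁸ × 6.569 × 3.081×10⁷.

P ≈ 9.29 W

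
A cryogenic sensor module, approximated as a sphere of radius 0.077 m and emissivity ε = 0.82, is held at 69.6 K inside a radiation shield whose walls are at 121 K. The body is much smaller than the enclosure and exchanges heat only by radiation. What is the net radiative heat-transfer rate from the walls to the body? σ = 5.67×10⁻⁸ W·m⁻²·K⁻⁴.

For a small grey body in a large enclosure: P_net = εσA(T_body⁴ − T_wall⁴).
A = 4πr² = 0.07451 m²; T_body⁴ − T_wall⁴ = 2.347×10⁷ − 2.144×10⁸ = -1.909×10⁸ K⁴.
|P_net| = 0.82·5.67×10⁻⁸·0.07451·1.909×10⁸.

P_net ≈ 0.661 W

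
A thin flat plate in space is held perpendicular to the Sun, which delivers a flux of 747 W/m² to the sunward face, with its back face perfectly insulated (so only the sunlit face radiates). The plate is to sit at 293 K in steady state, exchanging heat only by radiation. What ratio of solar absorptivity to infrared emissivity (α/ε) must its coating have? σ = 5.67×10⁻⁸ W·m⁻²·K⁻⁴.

Balance: αS·A = εσ·1A·T⁴ ⇒ α/ε = σT⁴/S.
α/ε = 5.67×10⁻⁸·(293)⁴/747 = 5.67×10⁻⁸·7.370×10⁹/747.

α/ε ≈ 0.559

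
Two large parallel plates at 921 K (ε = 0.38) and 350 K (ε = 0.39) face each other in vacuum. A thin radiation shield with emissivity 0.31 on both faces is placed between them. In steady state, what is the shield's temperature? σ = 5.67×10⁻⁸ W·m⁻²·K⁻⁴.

T_s ≈ 777 K

In steady state the net flux on the hot side equals that on the cold side.
σ(T₁⁴−T_s⁴)/D₁ = σ(T_s⁴−T₂⁴)/D₂, with D₁ = 1/ε₁+1/ε_s−1 = 4.857, D₂ = 1/ε_s+1/ε₂−1 = 4.790.
Solve for T_s⁴: T_s⁴ = (D₂·T₁⁴ + D₁·T₂⁴)/(D₁+D₂) = 3.648×10¹¹ K⁴.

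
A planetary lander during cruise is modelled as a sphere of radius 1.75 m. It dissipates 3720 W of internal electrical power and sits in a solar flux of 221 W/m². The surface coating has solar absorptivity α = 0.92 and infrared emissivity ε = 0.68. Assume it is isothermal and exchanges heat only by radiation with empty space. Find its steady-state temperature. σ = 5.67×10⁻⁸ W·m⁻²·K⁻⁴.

At steady state, absorbed solar power + internal power = radiated power.
Absorbed: α·S·A_cross = 0.92·221·9.621 = 1956 W (cross-section πr²).
Total input = 1956 + 3720 = 5676 W.
Radiated: εσ·A_surf·T⁴ with A_surf = 4πr² = 38.48 m².
T⁴ = 5676/(0.68·5.67×10⁻⁸·38.48) = 3.825×10⁹ K⁴.

T ≈ 249 K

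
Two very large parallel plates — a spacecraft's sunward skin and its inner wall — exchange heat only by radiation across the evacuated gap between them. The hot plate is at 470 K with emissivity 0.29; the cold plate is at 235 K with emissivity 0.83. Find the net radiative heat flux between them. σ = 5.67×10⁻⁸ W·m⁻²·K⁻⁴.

For two infinite grey parallel plates, q = σ(T₁⁴ − T₂⁴)/(1/ε₁ + 1/ε₂ − 1).
T₁⁴ − T₂⁴ = 4.880×10¹⁰ − 3.050×10⁹ = 4.575×10¹⁰ K⁴.
1/ε₁ + 1/ε₂ − 1 = 3.448 + 1.205 − 1 = 3.653.
q = 5.67×10⁻⁸ × 4.575×10¹⁰ / 3.653.

q ≈ 710 W/m²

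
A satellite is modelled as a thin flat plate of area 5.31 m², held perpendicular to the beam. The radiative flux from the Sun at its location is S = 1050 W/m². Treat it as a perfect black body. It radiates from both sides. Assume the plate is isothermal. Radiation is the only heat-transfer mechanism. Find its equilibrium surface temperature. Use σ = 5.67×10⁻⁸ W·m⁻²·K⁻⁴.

T ≈ 310 K

At equilibrium, absorbed power = emitted power.
Absorbing cross-section = A = 5.310 m²; emitting surface = 2A = 10.62 m² (ratio 2).
S·A_cross = εσ·A_surf·T⁴  ⇒  T⁴ = S/(2σ).
T⁴ = 1.00·1050/(2·5.67×10⁻⁸) = 9.259×10⁹ K⁴.
T = (9.259×10⁹)^(1/4).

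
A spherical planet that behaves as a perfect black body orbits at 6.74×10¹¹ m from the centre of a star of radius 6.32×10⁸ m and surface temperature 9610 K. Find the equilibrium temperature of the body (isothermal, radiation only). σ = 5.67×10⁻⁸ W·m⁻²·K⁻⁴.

T ≈ 208 K

The star's surface emits σT_*⁴; at distance d the flux is S = σT_*⁴(R_*/d)².
S = 5.67×10⁻⁸·(9610)⁴·(6.32×10⁸/6.74×10¹¹)² = 425.2 W/m².
For an isothermal sphere T⁴ = (1−a)S/(4σ) = 1.875×10⁹ K⁴.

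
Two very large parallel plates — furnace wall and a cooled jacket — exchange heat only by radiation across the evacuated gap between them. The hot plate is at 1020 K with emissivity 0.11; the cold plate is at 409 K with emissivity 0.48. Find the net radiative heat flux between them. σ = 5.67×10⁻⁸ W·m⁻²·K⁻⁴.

q ≈ 5880 W/m²

For two infinite grey parallel plates, q = σ(T₁⁴ − T₂⁴)/(1/ε₁ + 1/ε₂ − 1).
T₁⁴ − T₂⁴ = 1.082×10¹² − 2.798×10¹⁰ = 1.054×10¹² K⁴.
1/ε₁ + 1/ε₂ − 1 = 9.091 + 2.083 − 1 = 10.17.
q = 5.67×10⁻⁸ × 1.054×10¹² / 10.17.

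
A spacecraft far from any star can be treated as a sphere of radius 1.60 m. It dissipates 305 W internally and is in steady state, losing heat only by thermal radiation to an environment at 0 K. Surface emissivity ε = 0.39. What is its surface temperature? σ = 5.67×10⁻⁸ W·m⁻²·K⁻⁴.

T ≈ 144 K

Steady state: internal power = radiated power, P = εσA T⁴.
Radiating area A = 4πr² = 32.17 m².
T⁴ = P/(εσA) = 305/(0.39·5.67×10⁻⁸·32.17) = 4.287×10⁸ K⁴.
T = (4.287×10⁸)^(1/4).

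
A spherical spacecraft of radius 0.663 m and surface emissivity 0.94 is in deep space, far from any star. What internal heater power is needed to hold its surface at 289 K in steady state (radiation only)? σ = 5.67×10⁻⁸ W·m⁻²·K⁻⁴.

P ≈ 2050 W

P = εσ·4πr²·T⁴.
4πr² = 5.524 m²; T⁴ = 6.976×10⁹ K⁴.
P = 0.94·5.67×10⁻⁸·5.524·6.976×10⁹.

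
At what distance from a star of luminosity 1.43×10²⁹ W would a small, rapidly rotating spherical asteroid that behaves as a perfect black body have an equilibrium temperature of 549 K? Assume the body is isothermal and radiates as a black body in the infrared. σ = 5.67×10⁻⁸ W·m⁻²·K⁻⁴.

For an isothermal black-emitting sphere, (1−a)S·πr² = σ·4πr²·T⁴ ⇒ S = 4σT⁴/(1−a).
S = 4·5.67×10⁻⁸·(549)⁴/1.00 = 20600 W/m².
Flux falls as S = L/(4πd²), so d = √(L/(4πS)) = √(1.43×10²⁹/(4π·20600)).

d ≈ 7.43×10¹¹ m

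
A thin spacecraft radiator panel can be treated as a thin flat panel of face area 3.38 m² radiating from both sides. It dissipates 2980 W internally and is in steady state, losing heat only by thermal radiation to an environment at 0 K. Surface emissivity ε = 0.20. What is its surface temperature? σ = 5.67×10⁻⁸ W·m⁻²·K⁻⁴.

T ≈ 444 K

Steady state: internal power = radiated power, P = εσA T⁴.
Radiating area A = 2·3.38 = 6.760 m².
T⁴ = P/(εσA) = 2980/(0.20·5.67×10⁻⁸·6.760) = 3.887×10¹⁰ K⁴.
T = (3.887×10¹⁰)^(1/4).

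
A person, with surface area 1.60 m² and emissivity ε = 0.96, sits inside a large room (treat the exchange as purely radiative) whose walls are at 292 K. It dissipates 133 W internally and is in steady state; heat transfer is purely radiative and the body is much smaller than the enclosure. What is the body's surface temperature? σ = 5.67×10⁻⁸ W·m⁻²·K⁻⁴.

T ≈ 306 K

For a small grey body in a large enclosure, net radiated power = εσA(T⁴ − T_w⁴).
Steady state: P = εσA(T⁴ − T_w⁴) with A = 1.60 m².
T⁴ = P/(εσA) + T_w⁴ = 133/(0.96·5.67×10⁻⁸·1.600) + (292)⁴
    = 1.527×10⁹ + 7.270×10⁹ = 8.797×10⁹ K⁴.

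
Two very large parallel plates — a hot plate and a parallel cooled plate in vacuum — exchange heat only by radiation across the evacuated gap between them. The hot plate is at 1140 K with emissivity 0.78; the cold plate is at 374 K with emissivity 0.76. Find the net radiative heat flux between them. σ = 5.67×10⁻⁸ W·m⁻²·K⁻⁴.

q ≈ 59200 W/m²

For two infinite grey parallel plates, q = σ(T₁⁴ − T₂⁴)/(1/ε₁ + 1/ε₂ − 1).
T₁⁴ − T₂⁴ = 1.689×10¹² − 1.957×10¹⁰ = 1.669×10¹² K⁴.
1/ε₁ + 1/ε₂ − 1 = 1.282 + 1.316 − 1 = 1.598.
q = 5.67×10⁻⁸ × 1.669×10¹² / 1.598.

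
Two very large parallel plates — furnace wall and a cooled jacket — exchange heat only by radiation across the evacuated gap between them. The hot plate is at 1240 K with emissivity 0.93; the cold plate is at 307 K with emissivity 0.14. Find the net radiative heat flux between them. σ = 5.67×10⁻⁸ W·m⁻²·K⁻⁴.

q ≈ 18500 W/m²

For two infinite grey parallel plates, q = σ(T₁⁴ − T₂⁴)/(1/ε₁ + 1/ε₂ − 1).
T₁⁴ − T₂⁴ = 2.364×10¹² − 8.883×10⁹ = 2.355×10¹² K⁴.
1/ε₁ + 1/ε₂ − 1 = 1.075 + 7.143 − 1 = 7.218.
q = 5.67×10⁻⁸ × 2.355×10¹² / 7.218.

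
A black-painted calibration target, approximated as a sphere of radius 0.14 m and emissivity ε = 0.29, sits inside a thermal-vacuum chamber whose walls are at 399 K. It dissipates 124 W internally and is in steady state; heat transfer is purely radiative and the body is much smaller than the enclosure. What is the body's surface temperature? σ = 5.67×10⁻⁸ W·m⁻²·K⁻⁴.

T ≈ 486 K

For a small grey body in a large enclosure, net radiated power = εσA(T⁴ − T_w⁴).
Steady state: P = εσA(T⁴ − T_w⁴) with A = 4πr² = 0.2463 m².
T⁴ = P/(εσA) + T_w⁴ = 124/(0.29·5.67×10⁻⁸·0.2463) + (399)⁴
    = 3.062×10¹⁰ + 2.534×10¹⁰ = 5.596×10¹⁰ K⁴.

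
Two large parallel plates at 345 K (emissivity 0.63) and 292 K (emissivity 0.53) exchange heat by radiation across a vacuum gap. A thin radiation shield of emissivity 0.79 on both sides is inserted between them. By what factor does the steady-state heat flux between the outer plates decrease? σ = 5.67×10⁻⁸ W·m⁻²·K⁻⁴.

factor ≈ 1.62

Without shield: q₀ = σΔ(T⁴)/(1/ε₁+1/ε₂−1) with denominator 2.474.
With shield the two gaps are in series; the resistances add: (1/ε₁+1/ε_s−1)+(1/ε_s+1/ε₂−1) = 1.853+2.153 = 4.006.
Heat-flux ratio q₀/q = 4.006/2.474.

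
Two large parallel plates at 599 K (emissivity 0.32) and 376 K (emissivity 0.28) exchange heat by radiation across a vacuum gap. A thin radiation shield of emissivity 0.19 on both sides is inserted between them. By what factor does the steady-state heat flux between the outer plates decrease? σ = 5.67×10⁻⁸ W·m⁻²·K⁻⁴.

factor ≈ 2.67

Without shield: q₀ = σΔ(T⁴)/(1/ε₁+1/ε₂−1) with denominator 5.696.
With shield the two gaps are in series; the resistances add: (1/ε₁+1/ε_s−1)+(1/ε_s+1/ε₂−1) = 7.388+7.835 = 15.22.
Heat-flux ratio q₀/q = 15.22/5.696.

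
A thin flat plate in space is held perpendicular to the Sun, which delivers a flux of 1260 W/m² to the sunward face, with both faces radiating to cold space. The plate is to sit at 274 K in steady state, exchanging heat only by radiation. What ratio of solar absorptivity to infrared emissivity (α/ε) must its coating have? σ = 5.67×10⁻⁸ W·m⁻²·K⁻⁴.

α/ε ≈ 0.507

Balance: αS·A = εσ·2A·T⁴ ⇒ α/ε = 2σT⁴/S.
α/ε = 2·5.67×10⁻⁸·(274)⁴/1260 = 2·5.67×10⁻⁸·5.636×10⁹/1260.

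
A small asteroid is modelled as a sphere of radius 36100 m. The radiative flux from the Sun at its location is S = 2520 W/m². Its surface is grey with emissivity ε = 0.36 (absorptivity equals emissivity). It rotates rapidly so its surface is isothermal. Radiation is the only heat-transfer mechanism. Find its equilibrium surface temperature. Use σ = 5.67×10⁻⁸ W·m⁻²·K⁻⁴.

T ≈ 325 K

At equilibrium, absorbed power = emitted power.
Absorbing cross-section = πr² = 4.094×10⁹ m²; emitting surface = 4πr² = 1.638×10¹⁰ m² (ratio 4).
εS·A_cross = εσ·A_surf·T⁴  ⇒  T⁴ = S/(4σ)   (ε cancels).
T⁴ = 2520/(4·5.67×10⁻⁸) = 1.111×10¹⁰ K⁴.
T = (1.111×10¹⁰)^(1/4).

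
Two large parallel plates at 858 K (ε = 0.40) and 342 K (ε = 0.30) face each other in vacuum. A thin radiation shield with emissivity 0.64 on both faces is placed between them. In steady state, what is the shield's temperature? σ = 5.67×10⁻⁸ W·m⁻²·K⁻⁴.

T_s ≈ 746 K

In steady state the net flux on the hot side equals that on the cold side.
σ(T₁⁴−T_s⁴)/D₁ = σ(T_s⁴−T₂⁴)/D₂, with D₁ = 1/ε₁+1/ε_s−1 = 3.062, D₂ = 1/ε_s+1/ε₂−1 = 3.896.
Solve for T_s⁴: T_s⁴ = (D₂·T₁⁴ + D₁·T₂⁴)/(D₁+D₂) = 3.094×10¹¹ K⁴.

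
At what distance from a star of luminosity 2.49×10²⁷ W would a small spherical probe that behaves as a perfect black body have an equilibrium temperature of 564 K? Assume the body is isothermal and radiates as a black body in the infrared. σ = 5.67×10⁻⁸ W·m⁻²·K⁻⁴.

For an isothermal black-emitting sphere, (1−a)S·πr² = σ·4πr²·T⁴ ⇒ S = 4σT⁴/(1−a).
S = 4·5.67×10⁻⁸·(564)⁴/1.00 = 22950 W/m².
Flux falls as S = L/(4πd²), so d = √(L/(4πS)) = √(2.49×10²⁷/(4π·22950)).

d ≈ 9.29×10¹⁰ m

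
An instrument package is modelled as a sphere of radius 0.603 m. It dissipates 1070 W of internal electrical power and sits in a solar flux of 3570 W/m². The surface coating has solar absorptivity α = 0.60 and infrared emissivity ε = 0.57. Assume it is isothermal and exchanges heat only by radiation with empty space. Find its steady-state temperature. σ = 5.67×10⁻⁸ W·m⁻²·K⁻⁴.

T ≈ 393 K

At steady state, absorbed solar power + internal power = radiated power.
Absorbed: α·S·A_cross = 0.60·3570·1.142 = 2447 W (cross-section πr²).
Total input = 2447 + 1070 = 3517 W.
Radiated: εσ·A_surf·T⁴ with A_surf = 4πr² = 4.569 m².
T⁴ = 3517/(0.57·5.67×10⁻⁸·4.569) = 2.381×10¹⁰ K⁴.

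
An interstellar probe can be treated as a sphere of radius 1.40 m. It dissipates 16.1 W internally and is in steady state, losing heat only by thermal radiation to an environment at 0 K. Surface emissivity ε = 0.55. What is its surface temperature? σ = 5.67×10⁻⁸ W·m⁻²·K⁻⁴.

Steady state: internal power = radiated power, P = εσA T⁴.
Radiating area A = 4πr² = 24.63 m².
T⁴ = P/(εσA) = 16.1/(0.55·5.67×10⁻⁸·24.63) = 2.096×10⁷ K⁴.
T = (2.096×10⁷)^(1/4).

T ≈ 67.7 K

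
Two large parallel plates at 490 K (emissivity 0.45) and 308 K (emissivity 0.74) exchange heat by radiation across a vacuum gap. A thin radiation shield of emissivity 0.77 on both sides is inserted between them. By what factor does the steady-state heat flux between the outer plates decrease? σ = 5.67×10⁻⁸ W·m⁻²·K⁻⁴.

Without shield: q₀ = σΔ(T⁴)/(1/ε₁+1/ε₂−1) with denominator 2.574.
With shield the two gaps are in series; the resistances add: (1/ε₁+1/ε_s−1)+(1/ε_s+1/ε₂−1) = 2.521+1.650 = 4.171.
Heat-flux ratio q₀/q = 4.171/2.574.

factor ≈ 1.62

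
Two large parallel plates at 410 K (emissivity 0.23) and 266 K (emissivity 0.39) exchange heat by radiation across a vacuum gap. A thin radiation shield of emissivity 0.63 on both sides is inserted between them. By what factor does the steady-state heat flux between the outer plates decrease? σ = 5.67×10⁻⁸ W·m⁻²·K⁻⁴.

Without shield: q₀ = σΔ(T⁴)/(1/ε₁+1/ε₂−1) with denominator 5.912.
With shield the two gaps are in series; the resistances add: (1/ε₁+1/ε_s−1)+(1/ε_s+1/ε₂−1) = 4.935+3.151 = 8.087.
Heat-flux ratio q₀/q = 8.087/5.912.

factor ≈ 1.37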